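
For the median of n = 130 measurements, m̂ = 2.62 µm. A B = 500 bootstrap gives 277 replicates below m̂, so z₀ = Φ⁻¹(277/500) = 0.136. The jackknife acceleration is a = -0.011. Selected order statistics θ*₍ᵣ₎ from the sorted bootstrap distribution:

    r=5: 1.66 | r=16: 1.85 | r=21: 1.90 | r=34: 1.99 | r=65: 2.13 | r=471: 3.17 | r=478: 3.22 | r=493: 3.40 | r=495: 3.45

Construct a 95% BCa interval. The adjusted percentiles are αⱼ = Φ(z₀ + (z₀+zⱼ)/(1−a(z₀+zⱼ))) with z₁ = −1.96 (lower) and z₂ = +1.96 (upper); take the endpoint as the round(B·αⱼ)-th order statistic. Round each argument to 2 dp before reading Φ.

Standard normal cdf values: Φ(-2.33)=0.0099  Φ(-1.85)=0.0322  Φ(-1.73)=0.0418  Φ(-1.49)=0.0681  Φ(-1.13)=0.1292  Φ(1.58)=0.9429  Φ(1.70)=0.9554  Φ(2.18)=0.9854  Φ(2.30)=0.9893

Lower: z₀ + z₁ = 0.136 + (-1.960) = -1.824; 1 − a(z₀+z₁) = 1 − (-0.011)(-1.824) = 0.9799; argument = 0.136 + (-1.824)/0.9799 = -1.7253 → -1.73.
α₁ = Φ(-1.73) = 0.0418; rank = round(500 × 0.0418) = 21; θ*₍21₎ = 1.90.
Upper: z₀ + z₂ = 2.096; 1 − a(z₀+z₂) = 1.0231; argument = 2.1848 → 2.18; α₂ = 0.9854; rank = 493; θ*₍493₎ = 3.40.

(1.90, 3.40)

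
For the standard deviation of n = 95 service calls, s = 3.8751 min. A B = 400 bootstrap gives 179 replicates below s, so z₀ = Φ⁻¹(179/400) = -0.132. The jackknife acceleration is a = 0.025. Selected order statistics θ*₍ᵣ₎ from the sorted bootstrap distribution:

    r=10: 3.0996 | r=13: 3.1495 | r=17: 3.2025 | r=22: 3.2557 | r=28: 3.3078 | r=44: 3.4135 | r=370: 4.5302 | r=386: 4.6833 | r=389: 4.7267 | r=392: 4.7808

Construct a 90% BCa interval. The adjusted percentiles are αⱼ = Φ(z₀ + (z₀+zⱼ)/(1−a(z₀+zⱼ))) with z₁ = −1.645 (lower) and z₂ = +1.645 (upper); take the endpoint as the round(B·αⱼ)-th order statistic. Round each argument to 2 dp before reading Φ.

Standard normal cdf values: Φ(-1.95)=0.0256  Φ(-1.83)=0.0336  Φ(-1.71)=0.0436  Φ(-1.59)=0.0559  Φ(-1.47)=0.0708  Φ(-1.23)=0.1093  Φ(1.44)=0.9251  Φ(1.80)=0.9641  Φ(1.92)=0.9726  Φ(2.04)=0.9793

Lower: z₀ + z₁ = -0.132 + (-1.645) = -1.777; 1 − a(z₀+z₁) = 1 − (0.025)(-1.777) = 1.0444; argument = -0.132 + (-1.777)/1.0444 = -1.8334 → -1.83.
α₁ = Φ(-1.83) = 0.0336; rank = round(400 × 0.0336) = 13; θ*₍13₎ = 3.1495.
Upper: z₀ + z₂ = 1.513; 1 − a(z₀+z₂) = 0.9622; argument = 1.4405 → 1.44; α₂ = 0.9251; rank = 370; θ*₍370₎ = 4.5302.

(3.1495, 4.5302)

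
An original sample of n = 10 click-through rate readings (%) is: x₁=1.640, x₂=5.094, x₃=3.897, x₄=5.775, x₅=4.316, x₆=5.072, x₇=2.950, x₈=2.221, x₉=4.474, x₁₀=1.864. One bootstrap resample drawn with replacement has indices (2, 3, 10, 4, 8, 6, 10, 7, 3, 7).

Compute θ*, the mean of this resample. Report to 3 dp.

Resample values: 5.094, 3.897, 1.864, 5.775, 2.221, 5.072, 1.864, 2.950, 3.897, 2.950.
Mean = (5.094 + 3.897 + 1.864 + 5.775 + 2.221 + 5.072 + 1.864 + 2.950 + 3.897 + 2.950) / 10 = 35.5840 / 10 = 3.558

θ* = 3.558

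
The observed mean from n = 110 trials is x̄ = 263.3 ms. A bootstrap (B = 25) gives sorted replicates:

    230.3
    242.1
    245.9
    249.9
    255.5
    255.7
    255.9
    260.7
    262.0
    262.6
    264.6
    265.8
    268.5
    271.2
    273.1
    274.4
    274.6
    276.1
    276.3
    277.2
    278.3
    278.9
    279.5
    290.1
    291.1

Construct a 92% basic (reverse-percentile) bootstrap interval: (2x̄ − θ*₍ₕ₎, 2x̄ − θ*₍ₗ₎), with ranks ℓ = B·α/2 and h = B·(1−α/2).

(236.5, 296.3)

Percentile endpoints at ranks 1 and 24: θ*₍1₎ = 230.3, θ*₍24₎ = 290.1.
Basic interval reflects these around x̄:
  lower = 2 × 263.3 − 290.1 = 236.5
  upper = 2 × 263.3 − 230.3 = 296.3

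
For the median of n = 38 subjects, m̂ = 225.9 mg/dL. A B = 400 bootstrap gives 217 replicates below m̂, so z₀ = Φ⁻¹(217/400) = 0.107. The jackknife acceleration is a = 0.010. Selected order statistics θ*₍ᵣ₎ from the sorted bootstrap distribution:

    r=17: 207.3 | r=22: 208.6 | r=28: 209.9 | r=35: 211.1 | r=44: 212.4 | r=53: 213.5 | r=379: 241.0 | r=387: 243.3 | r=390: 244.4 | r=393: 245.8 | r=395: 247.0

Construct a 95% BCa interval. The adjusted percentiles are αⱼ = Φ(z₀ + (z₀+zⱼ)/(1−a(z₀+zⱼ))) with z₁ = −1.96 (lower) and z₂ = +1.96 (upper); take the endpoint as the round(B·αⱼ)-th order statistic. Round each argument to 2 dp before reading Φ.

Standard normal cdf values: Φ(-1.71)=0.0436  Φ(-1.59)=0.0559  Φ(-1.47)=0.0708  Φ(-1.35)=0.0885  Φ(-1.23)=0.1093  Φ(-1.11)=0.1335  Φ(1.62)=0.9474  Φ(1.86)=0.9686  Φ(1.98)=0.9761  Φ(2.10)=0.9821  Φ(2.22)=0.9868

(207.3, 247.0)

Lower: z₀ + z₁ = 0.107 + (-1.960) = -1.853; 1 − a(z₀+z₁) = 1 − (0.010)(-1.853) = 1.0185; argument = 0.107 + (-1.853)/1.0185 = -1.7123 → -1.71.
α₁ = Φ(-1.71) = 0.0436; rank = round(400 × 0.0436) = 17; θ*₍17₎ = 207.3.
Upper: z₀ + z₂ = 2.067; 1 − a(z₀+z₂) = 0.9793; argument = 2.2176 → 2.22; α₂ = 0.9868; rank = 395; θ*₍395₎ = 247.0.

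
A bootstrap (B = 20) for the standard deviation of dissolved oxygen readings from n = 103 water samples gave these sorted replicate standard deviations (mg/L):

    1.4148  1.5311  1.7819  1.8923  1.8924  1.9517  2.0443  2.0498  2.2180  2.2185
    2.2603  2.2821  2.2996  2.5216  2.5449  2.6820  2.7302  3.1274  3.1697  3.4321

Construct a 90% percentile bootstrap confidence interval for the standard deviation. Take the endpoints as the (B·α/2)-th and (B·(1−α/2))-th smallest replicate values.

α = 0.10; lower rank = 20 × 0.050 = 1; upper rank = 20 × 0.950 = 19.
The 1st smallest replicate is 1.4148; the 19th is 3.1697.

(1.4148, 3.1697)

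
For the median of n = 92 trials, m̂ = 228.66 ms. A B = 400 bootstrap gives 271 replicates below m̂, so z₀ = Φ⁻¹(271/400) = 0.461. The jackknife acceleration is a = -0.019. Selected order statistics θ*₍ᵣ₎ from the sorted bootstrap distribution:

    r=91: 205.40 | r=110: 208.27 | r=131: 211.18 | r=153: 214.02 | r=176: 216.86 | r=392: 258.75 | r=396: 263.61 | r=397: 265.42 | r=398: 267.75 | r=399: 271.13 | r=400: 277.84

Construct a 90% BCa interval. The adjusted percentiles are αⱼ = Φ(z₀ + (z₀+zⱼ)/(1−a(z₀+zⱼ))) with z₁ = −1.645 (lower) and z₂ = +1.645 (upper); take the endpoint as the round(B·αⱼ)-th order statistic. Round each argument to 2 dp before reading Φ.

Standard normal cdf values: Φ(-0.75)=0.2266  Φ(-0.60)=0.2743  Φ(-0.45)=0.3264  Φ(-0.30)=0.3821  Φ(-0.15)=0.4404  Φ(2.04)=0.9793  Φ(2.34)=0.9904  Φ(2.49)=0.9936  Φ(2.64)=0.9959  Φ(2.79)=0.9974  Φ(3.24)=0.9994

Lower: z₀ + z₁ = 0.461 + (-1.645) = -1.184; 1 − a(z₀+z₁) = 1 − (-0.019)(-1.184) = 0.9775; argument = 0.461 + (-1.184)/0.9775 = -0.7502 → -0.75.
α₁ = Φ(-0.75) = 0.2266; rank = round(400 × 0.2266) = 91; θ*₍91₎ = 205.40.
Upper: z₀ + z₂ = 2.106; 1 − a(z₀+z₂) = 1.0400; argument = 2.4860 → 2.49; α₂ = 0.9936; rank = 397; θ*₍397₎ = 265.42.

(205.40, 265.42)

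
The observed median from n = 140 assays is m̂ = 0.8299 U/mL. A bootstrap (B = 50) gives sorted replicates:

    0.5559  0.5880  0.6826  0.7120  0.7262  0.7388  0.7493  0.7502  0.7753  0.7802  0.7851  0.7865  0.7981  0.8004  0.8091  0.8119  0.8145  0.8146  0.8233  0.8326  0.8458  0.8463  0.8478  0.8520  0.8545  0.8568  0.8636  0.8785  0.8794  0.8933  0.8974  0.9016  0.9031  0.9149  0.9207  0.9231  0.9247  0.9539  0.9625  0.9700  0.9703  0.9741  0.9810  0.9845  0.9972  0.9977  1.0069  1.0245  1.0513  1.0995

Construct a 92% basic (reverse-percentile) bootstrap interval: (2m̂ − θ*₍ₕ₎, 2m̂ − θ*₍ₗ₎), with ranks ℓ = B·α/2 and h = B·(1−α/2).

Percentile endpoints at ranks 2 and 48: θ*₍2₎ = 0.5880, θ*₍48₎ = 1.0245.
Basic interval reflects these around m̂:
  lower = 2 × 0.8299 − 1.0245 = 0.6353
  upper = 2 × 0.8299 − 0.5880 = 1.0718

(0.6353, 1.0718)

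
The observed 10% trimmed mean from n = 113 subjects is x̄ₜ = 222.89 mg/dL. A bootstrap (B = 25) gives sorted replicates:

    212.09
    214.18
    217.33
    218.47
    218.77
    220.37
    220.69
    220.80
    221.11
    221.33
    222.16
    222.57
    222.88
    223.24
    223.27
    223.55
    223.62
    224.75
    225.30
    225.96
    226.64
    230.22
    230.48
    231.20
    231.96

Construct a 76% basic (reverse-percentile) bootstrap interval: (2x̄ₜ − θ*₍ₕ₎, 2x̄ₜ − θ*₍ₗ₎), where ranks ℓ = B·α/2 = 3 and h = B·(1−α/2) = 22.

Percentile endpoints at ranks 3 and 22: θ*₍3₎ = 217.33, θ*₍22₎ = 230.22.
Basic interval reflects these around x̄ₜ:
  lower = 2 × 222.89 − 230.22 = 215.56
  upper = 2 × 222.89 − 217.33 = 228.45

(215.56, 228.45)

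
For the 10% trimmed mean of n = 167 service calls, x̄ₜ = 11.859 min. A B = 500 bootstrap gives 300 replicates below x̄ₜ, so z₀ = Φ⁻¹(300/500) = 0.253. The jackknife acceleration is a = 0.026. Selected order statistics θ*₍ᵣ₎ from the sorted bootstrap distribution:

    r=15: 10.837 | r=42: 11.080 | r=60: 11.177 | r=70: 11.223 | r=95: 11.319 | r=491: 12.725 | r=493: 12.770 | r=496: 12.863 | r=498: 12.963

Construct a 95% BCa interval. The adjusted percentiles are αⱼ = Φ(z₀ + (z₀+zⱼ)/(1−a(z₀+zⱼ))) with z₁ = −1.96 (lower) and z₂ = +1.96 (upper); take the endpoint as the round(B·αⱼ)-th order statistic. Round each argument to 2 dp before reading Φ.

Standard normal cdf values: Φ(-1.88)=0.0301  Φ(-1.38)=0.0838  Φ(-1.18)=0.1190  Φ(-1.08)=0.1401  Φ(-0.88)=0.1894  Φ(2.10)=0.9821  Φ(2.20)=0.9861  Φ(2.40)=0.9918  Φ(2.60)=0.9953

Lower: z₀ + z₁ = 0.253 + (-1.960) = -1.707; 1 − a(z₀+z₁) = 1 − (0.026)(-1.707) = 1.0444; argument = 0.253 + (-1.707)/1.0444 = -1.3815 → -1.38.
α₁ = Φ(-1.38) = 0.0838; rank = round(500 × 0.0838) = 42; θ*₍42₎ = 11.080.
Upper: z₀ + z₂ = 2.213; 1 − a(z₀+z₂) = 0.9425; argument = 2.6011 → 2.60; α₂ = 0.9953; rank = 498; θ*₍498₎ = 12.963.

(11.080, 12.963)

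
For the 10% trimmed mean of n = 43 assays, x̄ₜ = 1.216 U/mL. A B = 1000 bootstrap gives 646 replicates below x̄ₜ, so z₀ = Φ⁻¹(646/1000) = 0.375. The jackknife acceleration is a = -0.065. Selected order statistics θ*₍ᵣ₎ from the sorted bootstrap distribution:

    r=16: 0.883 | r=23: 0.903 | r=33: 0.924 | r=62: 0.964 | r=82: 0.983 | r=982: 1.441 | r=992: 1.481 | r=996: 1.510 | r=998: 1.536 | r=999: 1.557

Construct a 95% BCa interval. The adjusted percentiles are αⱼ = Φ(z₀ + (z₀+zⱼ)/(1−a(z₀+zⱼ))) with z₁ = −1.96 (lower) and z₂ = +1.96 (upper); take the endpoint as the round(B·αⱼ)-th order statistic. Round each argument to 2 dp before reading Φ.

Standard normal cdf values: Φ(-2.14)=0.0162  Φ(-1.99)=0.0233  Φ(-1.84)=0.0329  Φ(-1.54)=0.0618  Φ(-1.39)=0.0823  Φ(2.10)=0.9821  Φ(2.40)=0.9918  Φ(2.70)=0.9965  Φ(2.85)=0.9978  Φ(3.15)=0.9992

Lower: z₀ + z₁ = 0.375 + (-1.960) = -1.585; 1 − a(z₀+z₁) = 1 − (-0.065)(-1.585) = 0.8970; argument = 0.375 + (-1.585)/0.8970 = -1.3921 → -1.39.
α₁ = Φ(-1.39) = 0.0823; rank = round(1000 × 0.0823) = 82; θ*₍82₎ = 0.983.
Upper: z₀ + z₂ = 2.335; 1 − a(z₀+z₂) = 1.1518; argument = 2.4023 → 2.40; α₂ = 0.9918; rank = 992; θ*₍992₎ = 1.481.

(0.983, 1.481)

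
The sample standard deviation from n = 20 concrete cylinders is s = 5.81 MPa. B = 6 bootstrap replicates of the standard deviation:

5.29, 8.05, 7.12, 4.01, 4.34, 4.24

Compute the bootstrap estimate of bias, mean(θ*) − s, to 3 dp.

bias = −0.302

mean(θ*) = (5.29 + 8.05 + 7.12 + 4.01 + 4.34 + 4.24) / 6 = 5.5083
bias = 5.5083 − 5.81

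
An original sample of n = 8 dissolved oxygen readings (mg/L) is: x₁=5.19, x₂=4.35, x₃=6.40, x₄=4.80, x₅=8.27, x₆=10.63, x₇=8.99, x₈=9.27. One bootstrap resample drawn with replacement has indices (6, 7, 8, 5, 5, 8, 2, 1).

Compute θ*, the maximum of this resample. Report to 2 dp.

Resample values: 10.63, 8.99, 9.27, 8.27, 8.27, 9.27, 4.35, 5.19.
Maximum = 10.63

θ* = 10.63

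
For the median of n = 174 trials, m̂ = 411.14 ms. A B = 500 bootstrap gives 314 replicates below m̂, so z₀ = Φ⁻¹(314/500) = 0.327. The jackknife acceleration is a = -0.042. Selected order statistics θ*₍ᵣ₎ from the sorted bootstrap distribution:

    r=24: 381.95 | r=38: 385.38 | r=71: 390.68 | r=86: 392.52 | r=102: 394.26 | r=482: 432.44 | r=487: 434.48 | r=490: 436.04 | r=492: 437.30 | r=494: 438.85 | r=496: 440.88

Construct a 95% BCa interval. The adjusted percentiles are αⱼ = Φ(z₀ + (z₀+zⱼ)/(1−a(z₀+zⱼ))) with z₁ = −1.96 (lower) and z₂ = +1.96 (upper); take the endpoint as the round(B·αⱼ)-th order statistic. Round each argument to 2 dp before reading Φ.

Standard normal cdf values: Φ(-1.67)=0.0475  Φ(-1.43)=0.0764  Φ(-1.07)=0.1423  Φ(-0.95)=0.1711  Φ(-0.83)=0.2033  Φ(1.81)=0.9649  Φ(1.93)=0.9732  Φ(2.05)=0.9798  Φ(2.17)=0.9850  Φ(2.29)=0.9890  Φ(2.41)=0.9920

Lower: z₀ + z₁ = 0.327 + (-1.960) = -1.633; 1 − a(z₀+z₁) = 1 − (-0.042)(-1.633) = 0.9314; argument = 0.327 + (-1.633)/0.9314 = -1.4262 → -1.43.
α₁ = Φ(-1.43) = 0.0764; rank = round(500 × 0.0764) = 38; θ*₍38₎ = 385.38.
Upper: z₀ + z₂ = 2.287; 1 − a(z₀+z₂) = 1.0961; argument = 2.4136 → 2.41; α₂ = 0.9920; rank = 496; θ*₍496₎ = 440.88.

(385.38, 440.88)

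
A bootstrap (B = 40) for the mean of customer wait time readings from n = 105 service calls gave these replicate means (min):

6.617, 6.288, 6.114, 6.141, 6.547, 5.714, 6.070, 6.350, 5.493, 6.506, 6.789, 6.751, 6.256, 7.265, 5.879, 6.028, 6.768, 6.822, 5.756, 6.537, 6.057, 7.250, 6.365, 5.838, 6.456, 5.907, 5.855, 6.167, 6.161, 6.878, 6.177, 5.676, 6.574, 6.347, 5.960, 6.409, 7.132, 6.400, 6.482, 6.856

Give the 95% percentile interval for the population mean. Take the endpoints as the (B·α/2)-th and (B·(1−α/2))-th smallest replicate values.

(5.493, 7.250)

Sorted replicates: 5.493, 5.676, 5.714, 5.756, 5.838, 5.855, 5.879, 5.907, 5.960, 6.028, 6.057, 6.070, 6.114, 6.141, 6.161, 6.167, 6.177, 6.256, 6.288, 6.347, 6.350, 6.365, 6.400, 6.409, 6.456, 6.482, 6.506, 6.537, 6.547, 6.574, 6.617, 6.751, 6.768, 6.789, 6.822, 6.856, 6.878, 7.132, 7.250, 7.265
α = 0.05; lower rank = 40 × 0.025 = 1; upper rank = 40 × 0.975 = 39.
The 1st smallest replicate is 5.493; the 39th is 7.250.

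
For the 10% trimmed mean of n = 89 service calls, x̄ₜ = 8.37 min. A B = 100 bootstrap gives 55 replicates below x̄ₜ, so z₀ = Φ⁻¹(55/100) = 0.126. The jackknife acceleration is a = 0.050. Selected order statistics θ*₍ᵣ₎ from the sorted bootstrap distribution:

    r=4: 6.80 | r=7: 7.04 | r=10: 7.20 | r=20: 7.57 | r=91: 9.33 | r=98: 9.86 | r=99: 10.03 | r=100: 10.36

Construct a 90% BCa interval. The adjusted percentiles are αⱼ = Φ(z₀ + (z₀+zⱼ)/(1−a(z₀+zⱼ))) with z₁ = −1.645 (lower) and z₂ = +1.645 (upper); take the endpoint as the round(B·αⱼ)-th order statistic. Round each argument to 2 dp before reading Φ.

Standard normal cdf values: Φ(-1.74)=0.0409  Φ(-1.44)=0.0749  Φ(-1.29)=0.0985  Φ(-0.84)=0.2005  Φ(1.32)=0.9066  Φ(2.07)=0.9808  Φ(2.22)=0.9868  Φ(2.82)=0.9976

(7.20, 9.86)

Lower: z₀ + z₁ = 0.126 + (-1.645) = -1.519; 1 − a(z₀+z₁) = 1 − (0.050)(-1.519) = 1.0759; argument = 0.126 + (-1.519)/1.0759 = -1.2858 → -1.29.
α₁ = Φ(-1.29) = 0.0985; rank = round(100 × 0.0985) = 10; θ*₍10₎ = 7.20.
Upper: z₀ + z₂ = 1.771; 1 − a(z₀+z₂) = 0.9114; argument = 2.0691 → 2.07; α₂ = 0.9808; rank = 98; θ*₍98₎ = 9.86.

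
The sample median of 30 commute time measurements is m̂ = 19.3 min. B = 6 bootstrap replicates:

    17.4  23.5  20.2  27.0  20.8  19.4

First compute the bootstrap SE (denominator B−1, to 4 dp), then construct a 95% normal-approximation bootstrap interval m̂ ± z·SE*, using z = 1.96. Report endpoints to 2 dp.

Mean of replicates = 21.3833; sum of squared deviations = 57.5683; SE* = √(57.5683/5) = 3.3932
Margin = 1.96 × 3.3932 = 6.651
Interval: 19.3 ± 6.651

(12.65, 25.95)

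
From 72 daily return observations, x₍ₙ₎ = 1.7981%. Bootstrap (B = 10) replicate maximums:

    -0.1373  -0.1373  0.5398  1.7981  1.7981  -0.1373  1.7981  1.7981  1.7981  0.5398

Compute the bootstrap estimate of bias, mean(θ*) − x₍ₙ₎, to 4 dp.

bias = −0.8323

mean(θ*) = ((-0.1373) + (-0.1373) + 0.5398 + 1.7981 + 1.7981 + (-0.1373) + 1.7981 + 1.7981 + 1.7981 + 0.5398) / 10 = 0.96582
bias = 0.96582 − 1.7981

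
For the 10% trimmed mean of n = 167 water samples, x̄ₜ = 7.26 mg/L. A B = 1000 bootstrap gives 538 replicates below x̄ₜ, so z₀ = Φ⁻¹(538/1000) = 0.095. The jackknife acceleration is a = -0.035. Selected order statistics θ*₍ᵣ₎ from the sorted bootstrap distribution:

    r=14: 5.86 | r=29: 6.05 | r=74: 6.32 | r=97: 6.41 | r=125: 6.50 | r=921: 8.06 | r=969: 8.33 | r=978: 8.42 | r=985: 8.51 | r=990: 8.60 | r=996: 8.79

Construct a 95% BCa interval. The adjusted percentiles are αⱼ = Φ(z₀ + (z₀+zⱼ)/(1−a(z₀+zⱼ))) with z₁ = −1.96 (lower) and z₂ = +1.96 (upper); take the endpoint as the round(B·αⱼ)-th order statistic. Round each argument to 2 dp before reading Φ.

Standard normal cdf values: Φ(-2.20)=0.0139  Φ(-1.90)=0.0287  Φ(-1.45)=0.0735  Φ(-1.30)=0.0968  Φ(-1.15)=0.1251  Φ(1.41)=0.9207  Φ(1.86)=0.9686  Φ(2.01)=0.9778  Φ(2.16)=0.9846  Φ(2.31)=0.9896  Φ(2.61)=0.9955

Lower: z₀ + z₁ = 0.095 + (-1.960) = -1.865; 1 − a(z₀+z₁) = 1 − (-0.035)(-1.865) = 0.9347; argument = 0.095 + (-1.865)/0.9347 = -1.9002 → -1.90.
α₁ = Φ(-1.90) = 0.0287; rank = round(1000 × 0.0287) = 29; θ*₍29₎ = 6.05.
Upper: z₀ + z₂ = 2.055; 1 − a(z₀+z₂) = 1.0719; argument = 2.0121 → 2.01; α₂ = 0.9778; rank = 978; θ*₍978₎ = 8.42.

(6.05, 8.42)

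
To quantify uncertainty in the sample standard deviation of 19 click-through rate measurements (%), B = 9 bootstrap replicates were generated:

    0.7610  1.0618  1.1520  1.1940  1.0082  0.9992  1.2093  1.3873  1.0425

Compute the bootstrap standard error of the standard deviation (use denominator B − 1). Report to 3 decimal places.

SE* = 0.174

Bootstrap SE is the standard deviation of the 9 replicate standard deviations.
Mean of replicates: (0.7610 + 1.0618 + 1.1520 + 1.1940 + 1.0082 + 0.9992 + 1.2093 + 1.3873 + 1.0425) / 9 = 9.81530 / 9 = 1.09059
Sum of squared deviations: (−0.32959)² + (−0.02879)² + (+0.06141)² + (+0.10341)² + (−0.08239)² + (−0.09139)² + (+0.11871)² + (+0.29671)² + (−0.04809)² = 0.24351
Variance = 0.24351 / 8 = 0.03044
SE* = √0.03044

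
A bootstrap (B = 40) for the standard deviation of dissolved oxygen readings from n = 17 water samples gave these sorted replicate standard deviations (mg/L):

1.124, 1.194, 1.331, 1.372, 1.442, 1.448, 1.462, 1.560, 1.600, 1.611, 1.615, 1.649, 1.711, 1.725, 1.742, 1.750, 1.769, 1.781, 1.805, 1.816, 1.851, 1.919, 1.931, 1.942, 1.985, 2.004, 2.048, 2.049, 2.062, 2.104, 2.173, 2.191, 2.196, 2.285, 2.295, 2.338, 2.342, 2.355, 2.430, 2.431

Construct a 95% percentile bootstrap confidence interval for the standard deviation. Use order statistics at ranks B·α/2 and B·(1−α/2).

(1.124, 2.430)

α = 0.05; lower rank = 40 × 0.025 = 1; upper rank = 40 × 0.975 = 39.
The 1st smallest replicate is 1.124; the 39th is 2.430.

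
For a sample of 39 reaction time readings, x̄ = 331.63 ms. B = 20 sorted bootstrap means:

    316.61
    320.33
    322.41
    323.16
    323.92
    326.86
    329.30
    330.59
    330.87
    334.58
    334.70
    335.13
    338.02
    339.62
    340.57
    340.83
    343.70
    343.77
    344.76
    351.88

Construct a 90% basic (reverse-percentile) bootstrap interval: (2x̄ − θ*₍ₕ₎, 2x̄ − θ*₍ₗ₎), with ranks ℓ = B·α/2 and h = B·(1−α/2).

(318.50, 346.65)

Percentile endpoints at ranks 1 and 19: θ*₍1₎ = 316.61, θ*₍19₎ = 344.76.
Basic interval reflects these around x̄:
  lower = 2 × 331.63 − 344.76 = 318.50
  upper = 2 × 331.63 − 316.61 = 346.65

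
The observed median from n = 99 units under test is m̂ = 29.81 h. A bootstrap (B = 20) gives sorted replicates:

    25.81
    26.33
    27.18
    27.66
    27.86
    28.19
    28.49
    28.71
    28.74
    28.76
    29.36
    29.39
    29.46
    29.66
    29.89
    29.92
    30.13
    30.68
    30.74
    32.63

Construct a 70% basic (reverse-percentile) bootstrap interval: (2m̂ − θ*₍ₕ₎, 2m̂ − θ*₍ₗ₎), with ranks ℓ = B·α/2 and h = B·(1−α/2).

Percentile endpoints at ranks 3 and 17: θ*₍3₎ = 27.18, θ*₍17₎ = 30.13.
Basic interval reflects these around m̂:
  lower = 2 × 29.81 − 30.13 = 29.49
  upper = 2 × 29.81 − 27.18 = 32.44

(29.49, 32.44)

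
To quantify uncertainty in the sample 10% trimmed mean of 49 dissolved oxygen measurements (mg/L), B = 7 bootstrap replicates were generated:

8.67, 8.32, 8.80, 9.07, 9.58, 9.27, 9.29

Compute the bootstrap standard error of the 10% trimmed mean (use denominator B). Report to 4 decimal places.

Bootstrap SE is the standard deviation of the 7 replicate 10% trimmed means.
Mean of replicates: (8.67 + 8.32 + 8.80 + 9.07 + 9.58 + 9.27 + 9.29) / 7 = 63.00000 / 7 = 9.00000
Sum of squared deviations: (−0.33000)² + (−0.68000)² + (−0.20000)² + (+0.07000)² + (+0.58000)² + (+0.27000)² + (+0.29000)² = 1.10960
Variance = 1.10960 / 7 = 0.15851
SE* = √0.15851

SE* = 0.3981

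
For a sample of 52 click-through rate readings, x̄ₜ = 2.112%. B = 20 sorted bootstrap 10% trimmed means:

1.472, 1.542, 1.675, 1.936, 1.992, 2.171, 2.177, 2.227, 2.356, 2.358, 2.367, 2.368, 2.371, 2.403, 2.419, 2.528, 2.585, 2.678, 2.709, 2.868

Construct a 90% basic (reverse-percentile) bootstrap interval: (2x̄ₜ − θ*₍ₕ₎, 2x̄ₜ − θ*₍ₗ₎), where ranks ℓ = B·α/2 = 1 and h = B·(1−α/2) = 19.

(1.515, 2.752)

Percentile endpoints at ranks 1 and 19: θ*₍1₎ = 1.472, θ*₍19₎ = 2.709.
Basic interval reflects these around x̄ₜ:
  lower = 2 × 2.112 − 2.709 = 1.515
  upper = 2 × 2.112 − 1.472 = 2.752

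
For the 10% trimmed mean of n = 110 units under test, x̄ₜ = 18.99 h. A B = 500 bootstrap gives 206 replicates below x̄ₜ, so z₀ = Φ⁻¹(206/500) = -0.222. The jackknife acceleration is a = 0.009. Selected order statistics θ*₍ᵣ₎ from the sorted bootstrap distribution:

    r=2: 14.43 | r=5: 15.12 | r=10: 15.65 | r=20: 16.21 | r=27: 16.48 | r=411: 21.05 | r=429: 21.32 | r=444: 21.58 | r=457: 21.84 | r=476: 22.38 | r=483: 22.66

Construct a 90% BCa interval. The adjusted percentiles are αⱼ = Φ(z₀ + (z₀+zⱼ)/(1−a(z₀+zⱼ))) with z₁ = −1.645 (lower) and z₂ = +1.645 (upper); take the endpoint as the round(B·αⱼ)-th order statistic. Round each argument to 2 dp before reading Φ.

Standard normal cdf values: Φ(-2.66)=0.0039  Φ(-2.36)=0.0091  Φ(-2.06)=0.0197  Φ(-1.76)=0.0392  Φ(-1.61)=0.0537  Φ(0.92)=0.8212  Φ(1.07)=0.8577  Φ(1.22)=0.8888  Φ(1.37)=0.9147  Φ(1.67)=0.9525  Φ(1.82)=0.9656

Lower: z₀ + z₁ = -0.222 + (-1.645) = -1.867; 1 − a(z₀+z₁) = 1 − (0.009)(-1.867) = 1.0168; argument = -0.222 + (-1.867)/1.0168 = -2.0581 → -2.06.
α₁ = Φ(-2.06) = 0.0197; rank = round(500 × 0.0197) = 10; θ*₍10₎ = 15.65.
Upper: z₀ + z₂ = 1.423; 1 − a(z₀+z₂) = 0.9872; argument = 1.2195 → 1.22; α₂ = 0.8888; rank = 444; θ*₍444₎ = 21.58.

(15.65, 21.58)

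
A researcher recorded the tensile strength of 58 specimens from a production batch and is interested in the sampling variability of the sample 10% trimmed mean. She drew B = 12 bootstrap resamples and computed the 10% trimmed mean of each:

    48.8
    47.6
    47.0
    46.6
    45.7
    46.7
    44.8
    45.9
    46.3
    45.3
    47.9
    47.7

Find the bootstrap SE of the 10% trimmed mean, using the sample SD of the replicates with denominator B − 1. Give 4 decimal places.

SE* = 1.1728

Bootstrap SE is the standard deviation of the 12 replicate 10% trimmed means.
Mean of replicates: (48.8 + 47.6 + 47.0 + 46.6 + 45.7 + 46.7 + 44.8 + 45.9 + 46.3 + 45.3 + 47.9 + 47.7) / 12 = 560.30000 / 12 = 46.69167
Sum of squared deviations: (+2.10833)² + (+0.90833)² + (+0.30833)² + (−0.09167)² + (−0.99167)² + (+0.00833)² + (−1.89167)² + (−0.79167)² + (−0.39167)² + (−1.39167)² + (+1.20833)² + (+1.00833)² = 15.12917
Variance = 15.12917 / 11 = 1.37538
SE* = √1.37538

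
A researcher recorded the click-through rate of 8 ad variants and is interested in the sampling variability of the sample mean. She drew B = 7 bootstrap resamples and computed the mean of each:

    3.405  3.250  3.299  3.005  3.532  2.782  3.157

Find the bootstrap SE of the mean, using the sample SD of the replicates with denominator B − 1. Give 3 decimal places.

SE* = 0.251

Bootstrap SE is the standard deviation of the 7 replicate means.
Mean of replicates: (3.405 + 3.250 + 3.299 + 3.005 + 3.532 + 2.782 + 3.157) / 7 = 22.4300 / 7 = 3.2043
Sum of squared deviations: (+0.2007)² + (+0.0457)² + (+0.0947)² + (−0.1993)² + (+0.3277)² + (−0.4223)² + (−0.0473)² = 0.3790
Variance = 0.3790 / 6 = 0.0632
SE* = √0.0632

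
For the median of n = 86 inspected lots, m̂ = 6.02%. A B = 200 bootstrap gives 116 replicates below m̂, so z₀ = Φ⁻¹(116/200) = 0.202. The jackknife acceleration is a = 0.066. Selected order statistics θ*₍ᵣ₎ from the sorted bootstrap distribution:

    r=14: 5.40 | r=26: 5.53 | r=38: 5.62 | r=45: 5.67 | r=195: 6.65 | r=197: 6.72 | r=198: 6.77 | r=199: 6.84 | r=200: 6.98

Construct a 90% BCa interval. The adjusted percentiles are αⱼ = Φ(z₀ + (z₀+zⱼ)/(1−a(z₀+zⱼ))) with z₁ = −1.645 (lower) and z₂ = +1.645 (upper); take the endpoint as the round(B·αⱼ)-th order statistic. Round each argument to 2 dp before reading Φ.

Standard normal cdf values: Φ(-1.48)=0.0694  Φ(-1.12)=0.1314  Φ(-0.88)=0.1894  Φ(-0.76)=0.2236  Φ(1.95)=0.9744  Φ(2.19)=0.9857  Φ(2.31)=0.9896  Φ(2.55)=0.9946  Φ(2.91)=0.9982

Lower: z₀ + z₁ = 0.202 + (-1.645) = -1.443; 1 − a(z₀+z₁) = 1 − (0.066)(-1.443) = 1.0952; argument = 0.202 + (-1.443)/1.0952 = -1.1155 → -1.12.
α₁ = Φ(-1.12) = 0.1314; rank = round(200 × 0.1314) = 26; θ*₍26₎ = 5.53.
Upper: z₀ + z₂ = 1.847; 1 − a(z₀+z₂) = 0.8781; argument = 2.3054 → 2.31; α₂ = 0.9896; rank = 198; θ*₍198₎ = 6.77.

(5.53, 6.77)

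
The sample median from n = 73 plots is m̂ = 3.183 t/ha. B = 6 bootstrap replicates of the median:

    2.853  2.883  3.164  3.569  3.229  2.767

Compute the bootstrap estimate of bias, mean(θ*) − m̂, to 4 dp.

bias = −0.1055

mean(θ*) = (2.853 + 2.883 + 3.164 + 3.569 + 3.229 + 2.767) / 6 = 3.07750
bias = 3.07750 − 3.183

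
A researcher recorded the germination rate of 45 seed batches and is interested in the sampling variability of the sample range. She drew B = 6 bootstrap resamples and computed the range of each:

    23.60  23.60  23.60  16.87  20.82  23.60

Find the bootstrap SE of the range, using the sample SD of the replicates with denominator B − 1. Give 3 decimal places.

Bootstrap SE is the standard deviation of the 6 replicate ranges.
Mean of replicates: (23.60 + 23.60 + 23.60 + 16.87 + 20.82 + 23.60) / 6 = 132.0900 / 6 = 22.0150
Sum of squared deviations: (+1.5850)² + (+1.5850)² + (+1.5850)² + (−5.1450)² + (−1.1950)² + (+1.5850)² = 37.9480
Variance = 37.9480 / 5 = 7.5896
SE* = √7.5896

SE* = 2.755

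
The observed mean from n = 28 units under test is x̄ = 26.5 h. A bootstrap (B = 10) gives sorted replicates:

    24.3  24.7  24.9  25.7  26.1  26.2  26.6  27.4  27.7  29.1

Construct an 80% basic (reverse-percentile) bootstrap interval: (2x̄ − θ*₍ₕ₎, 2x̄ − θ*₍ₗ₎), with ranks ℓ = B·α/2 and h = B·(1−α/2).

Percentile endpoints at ranks 1 and 9: θ*₍1₎ = 24.3, θ*₍9₎ = 27.7.
Basic interval reflects these around x̄:
  lower = 2 × 26.5 − 27.7 = 25.3
  upper = 2 × 26.5 − 24.3 = 28.7

(25.3, 28.7)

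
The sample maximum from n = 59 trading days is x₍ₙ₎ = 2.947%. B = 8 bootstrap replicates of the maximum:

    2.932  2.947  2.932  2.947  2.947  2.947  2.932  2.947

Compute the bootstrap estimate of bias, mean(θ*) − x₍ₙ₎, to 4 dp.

mean(θ*) = (2.932 + 2.947 + 2.932 + 2.947 + 2.947 + 2.947 + 2.932 + 2.947) / 8 = 2.94137
bias = 2.94137 − 2.947

bias = −0.0056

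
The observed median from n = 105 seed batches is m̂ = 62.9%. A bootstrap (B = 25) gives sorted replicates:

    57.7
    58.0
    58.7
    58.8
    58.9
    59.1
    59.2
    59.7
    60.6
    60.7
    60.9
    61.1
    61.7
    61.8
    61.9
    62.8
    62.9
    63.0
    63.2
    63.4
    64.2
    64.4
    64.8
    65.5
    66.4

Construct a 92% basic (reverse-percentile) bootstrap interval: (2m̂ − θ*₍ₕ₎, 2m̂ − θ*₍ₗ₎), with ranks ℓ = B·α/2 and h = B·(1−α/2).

(60.3, 68.1)

Percentile endpoints at ranks 1 and 24: θ*₍1₎ = 57.7, θ*₍24₎ = 65.5.
Basic interval reflects these around m̂:
  lower = 2 × 62.9 − 65.5 = 60.3
  upper = 2 × 62.9 − 57.7 = 68.1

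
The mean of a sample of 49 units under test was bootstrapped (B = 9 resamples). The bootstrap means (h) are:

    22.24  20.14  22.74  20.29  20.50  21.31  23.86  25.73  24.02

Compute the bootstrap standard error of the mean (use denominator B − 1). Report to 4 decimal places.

Bootstrap SE is the standard deviation of the 9 replicate means.
Mean of replicates: (22.24 + 20.14 + 22.74 + 20.29 + 20.50 + 21.31 + 23.86 + 25.73 + 24.02) / 9 = 200.83000 / 9 = 22.31444
Sum of squared deviations: (−0.07444)² + (−2.17444)² + (+0.42556)² + (−2.02444)² + (−1.81444)² + (−1.00444)² + (+1.54556)² + (+3.41556)² + (+1.70556)² = 30.27802
Variance = 30.27802 / 8 = 3.78475
SE* = √3.78475

SE* = 1.9454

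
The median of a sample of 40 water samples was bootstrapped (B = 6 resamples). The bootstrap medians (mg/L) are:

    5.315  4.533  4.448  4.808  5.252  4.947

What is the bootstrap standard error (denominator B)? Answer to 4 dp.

SE* = 0.3277

Bootstrap SE is the standard deviation of the 6 replicate medians.
Mean of replicates: (5.315 + 4.533 + 4.448 + 4.808 + 5.252 + 4.947) / 6 = 29.30300 / 6 = 4.88383
Sum of squared deviations: (+0.43117)² + (−0.35083)² + (−0.43583)² + (−0.07583)² + (+0.36817)² + (+0.06317)² = 0.64423
Variance = 0.64423 / 6 = 0.10737
SE* = √0.10737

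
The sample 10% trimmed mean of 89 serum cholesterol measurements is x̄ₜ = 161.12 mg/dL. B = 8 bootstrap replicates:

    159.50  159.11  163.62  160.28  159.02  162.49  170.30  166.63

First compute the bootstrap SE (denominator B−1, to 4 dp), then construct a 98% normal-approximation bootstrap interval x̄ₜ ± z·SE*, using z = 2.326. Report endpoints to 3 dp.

(151.628, 170.612)

Mean of replicates = 162.6188; sum of squared deviations = 116.5695; SE* = √(116.5695/7) = 4.0808
Margin = 2.326 × 4.0808 = 9.4919
Interval: 161.12 ± 9.4919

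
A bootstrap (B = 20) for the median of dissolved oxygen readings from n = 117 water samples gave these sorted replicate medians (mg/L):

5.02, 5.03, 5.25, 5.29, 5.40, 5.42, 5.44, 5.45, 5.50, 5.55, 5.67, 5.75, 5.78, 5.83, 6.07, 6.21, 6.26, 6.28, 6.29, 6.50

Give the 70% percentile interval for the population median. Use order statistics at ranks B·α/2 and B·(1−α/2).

α = 0.30; lower rank = 20 × 0.150 = 3; upper rank = 20 × 0.850 = 17.
The 3rd smallest replicate is 5.25; the 17th is 6.26.

(5.25, 6.26)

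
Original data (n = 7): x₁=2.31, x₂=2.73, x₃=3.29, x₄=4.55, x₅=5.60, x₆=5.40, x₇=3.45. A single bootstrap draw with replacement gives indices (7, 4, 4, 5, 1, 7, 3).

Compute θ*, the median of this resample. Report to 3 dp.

Resample values: 3.45, 4.55, 4.55, 5.60, 2.31, 3.45, 3.29.
Sorted: 2.31, 3.29, 3.45, 3.45, 4.55, 4.55, 5.60
Median = middle value = 3.450

θ* = 3.450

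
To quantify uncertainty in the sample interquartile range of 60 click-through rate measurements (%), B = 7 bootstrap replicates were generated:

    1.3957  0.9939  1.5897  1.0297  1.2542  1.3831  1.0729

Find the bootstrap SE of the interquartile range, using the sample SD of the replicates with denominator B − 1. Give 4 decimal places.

Bootstrap SE is the standard deviation of the 7 replicate interquartile ranges.
Mean of replicates: (1.3957 + 0.9939 + 1.5897 + 1.0297 + 1.2542 + 1.3831 + 1.0729) / 7 = 8.71920 / 7 = 1.24560
Sum of squared deviations: (+0.15010)² + (−0.25170)² + (+0.34410)² + (−0.21590)² + (+0.00860)² + (+0.13750)² + (−0.17270)² = 0.29971
Variance = 0.29971 / 6 = 0.04995
SE* = √0.04995

SE* = 0.2235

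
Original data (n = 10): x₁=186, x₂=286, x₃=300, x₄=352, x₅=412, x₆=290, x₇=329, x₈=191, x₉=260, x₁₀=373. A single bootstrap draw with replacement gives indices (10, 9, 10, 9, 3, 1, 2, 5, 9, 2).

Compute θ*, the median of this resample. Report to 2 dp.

θ* = 286.00

Resample values: 373, 260, 373, 260, 300, 186, 286, 412, 260, 286.
Sorted: 186, 260, 260, 260, 286, 286, 300, 373, 373, 412
Median = average of the two middle values = 286.00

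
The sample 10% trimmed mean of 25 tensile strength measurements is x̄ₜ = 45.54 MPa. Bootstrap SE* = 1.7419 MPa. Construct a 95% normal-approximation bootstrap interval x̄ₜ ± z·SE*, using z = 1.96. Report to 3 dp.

Margin = 1.96 × 1.7419 = 3.4141
Interval: 45.54 ± 3.4141

(42.126, 48.954)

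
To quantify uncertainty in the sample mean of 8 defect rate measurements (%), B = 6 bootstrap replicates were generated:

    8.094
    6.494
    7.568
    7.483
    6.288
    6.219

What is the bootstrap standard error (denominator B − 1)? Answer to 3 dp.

SE* = 0.790

Bootstrap SE is the standard deviation of the 6 replicate means.
Mean of replicates: (8.094 + 6.494 + 7.568 + 7.483 + 6.288 + 6.219) / 6 = 42.1460 / 6 = 7.0243
Sum of squared deviations: (+1.0697)² + (−0.5303)² + (+0.5437)² + (+0.4587)² + (−0.7363)² + (−0.8053)² = 3.1221
Variance = 3.1221 / 5 = 0.6244
SE* = √0.6244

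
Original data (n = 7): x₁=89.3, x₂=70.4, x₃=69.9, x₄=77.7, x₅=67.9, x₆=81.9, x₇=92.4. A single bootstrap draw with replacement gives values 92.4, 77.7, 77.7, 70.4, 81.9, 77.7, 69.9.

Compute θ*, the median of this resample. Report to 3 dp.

Sorted: 69.9, 70.4, 77.7, 77.7, 77.7, 81.9, 92.4
Median = middle value = 77.700

θ* = 77.700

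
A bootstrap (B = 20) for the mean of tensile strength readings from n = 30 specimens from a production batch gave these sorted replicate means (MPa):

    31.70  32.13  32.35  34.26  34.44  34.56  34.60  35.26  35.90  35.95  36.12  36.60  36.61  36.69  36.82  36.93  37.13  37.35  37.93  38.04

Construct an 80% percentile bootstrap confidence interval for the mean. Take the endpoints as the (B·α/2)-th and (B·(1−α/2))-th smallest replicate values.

(32.13, 37.35)

α = 0.20; lower rank = 20 × 0.100 = 2; upper rank = 20 × 0.900 = 18.
The 2nd smallest replicate is 32.13; the 18th is 37.35.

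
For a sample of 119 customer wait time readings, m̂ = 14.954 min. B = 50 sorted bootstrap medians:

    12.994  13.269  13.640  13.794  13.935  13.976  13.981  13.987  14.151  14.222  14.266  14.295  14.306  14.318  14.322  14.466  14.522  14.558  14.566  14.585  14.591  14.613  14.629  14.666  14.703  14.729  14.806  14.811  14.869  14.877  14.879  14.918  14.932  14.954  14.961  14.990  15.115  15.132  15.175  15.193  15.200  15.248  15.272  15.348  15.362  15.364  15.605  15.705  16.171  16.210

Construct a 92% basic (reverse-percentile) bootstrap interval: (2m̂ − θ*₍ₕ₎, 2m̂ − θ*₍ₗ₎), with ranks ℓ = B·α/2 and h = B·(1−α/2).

(14.203, 16.639)

Percentile endpoints at ranks 2 and 48: θ*₍2₎ = 13.269, θ*₍48₎ = 15.705.
Basic interval reflects these around m̂:
  lower = 2 × 14.954 − 15.705 = 14.203
  upper = 2 × 14.954 − 13.269 = 16.639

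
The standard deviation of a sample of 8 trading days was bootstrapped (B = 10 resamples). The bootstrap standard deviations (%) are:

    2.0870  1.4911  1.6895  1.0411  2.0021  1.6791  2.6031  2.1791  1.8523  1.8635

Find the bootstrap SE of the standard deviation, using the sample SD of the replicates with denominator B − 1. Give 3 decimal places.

Bootstrap SE is the standard deviation of the 10 replicate standard deviations.
Mean of replicates: (2.0870 + 1.4911 + 1.6895 + 1.0411 + 2.0021 + 1.6791 + 2.6031 + 2.1791 + 1.8523 + 1.8635) / 10 = 18.48790 / 10 = 1.84879
Sum of squared deviations: (+0.23821)² + (−0.35769)² + (−0.15929)² + (−0.80769)² + (+0.15331)² + (−0.16969)² + (+0.75431)² + (+0.33031)² + (+0.00351)² + (+0.01471)² = 1.59304
Variance = 1.59304 / 9 = 0.17700
SE* = √0.17700

SE* = 0.421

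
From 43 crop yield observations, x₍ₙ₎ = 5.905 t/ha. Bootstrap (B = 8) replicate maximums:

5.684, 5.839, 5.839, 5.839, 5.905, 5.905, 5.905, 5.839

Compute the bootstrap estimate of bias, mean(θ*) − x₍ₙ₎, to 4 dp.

bias = −0.0606

mean(θ*) = (5.684 + 5.839 + 5.839 + 5.839 + 5.905 + 5.905 + 5.905 + 5.839) / 8 = 5.84438
bias = 5.84438 − 5.905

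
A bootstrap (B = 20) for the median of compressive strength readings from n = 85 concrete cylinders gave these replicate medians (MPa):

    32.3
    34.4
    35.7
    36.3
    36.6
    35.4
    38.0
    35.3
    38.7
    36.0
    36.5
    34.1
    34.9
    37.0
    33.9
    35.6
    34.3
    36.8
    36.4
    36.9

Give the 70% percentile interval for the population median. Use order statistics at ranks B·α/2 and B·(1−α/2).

Sorted replicates: 32.3, 33.9, 34.1, 34.3, 34.4, 34.9, 35.3, 35.4, 35.6, 35.7, 36.0, 36.3, 36.4, 36.5, 36.6, 36.8, 36.9, 37.0, 38.0, 38.7
α = 0.30; lower rank = 20 × 0.150 = 3; upper rank = 20 × 0.850 = 17.
The 3rd smallest replicate is 34.1; the 17th is 36.9.

(34.1, 36.9)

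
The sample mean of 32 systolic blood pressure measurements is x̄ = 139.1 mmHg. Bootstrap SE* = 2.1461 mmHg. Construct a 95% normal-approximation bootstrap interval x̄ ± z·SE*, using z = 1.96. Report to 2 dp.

Margin = 1.96 × 2.1461 = 4.206
Interval: 139.1 ± 4.206

(134.89, 143.31)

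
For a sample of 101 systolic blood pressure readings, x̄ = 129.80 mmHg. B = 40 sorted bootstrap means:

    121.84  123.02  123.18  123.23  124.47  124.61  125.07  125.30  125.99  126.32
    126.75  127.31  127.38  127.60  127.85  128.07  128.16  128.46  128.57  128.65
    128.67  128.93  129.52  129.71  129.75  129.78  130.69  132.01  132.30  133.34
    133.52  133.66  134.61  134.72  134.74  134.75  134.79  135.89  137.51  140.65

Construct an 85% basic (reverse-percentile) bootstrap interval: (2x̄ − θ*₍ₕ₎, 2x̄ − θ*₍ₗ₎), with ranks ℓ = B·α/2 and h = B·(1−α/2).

(124.81, 136.42)

Percentile endpoints at ranks 3 and 37: θ*₍3₎ = 123.18, θ*₍37₎ = 134.79.
Basic interval reflects these around x̄:
  lower = 2 × 129.80 − 134.79 = 124.81
  upper = 2 × 129.80 − 123.18 = 136.42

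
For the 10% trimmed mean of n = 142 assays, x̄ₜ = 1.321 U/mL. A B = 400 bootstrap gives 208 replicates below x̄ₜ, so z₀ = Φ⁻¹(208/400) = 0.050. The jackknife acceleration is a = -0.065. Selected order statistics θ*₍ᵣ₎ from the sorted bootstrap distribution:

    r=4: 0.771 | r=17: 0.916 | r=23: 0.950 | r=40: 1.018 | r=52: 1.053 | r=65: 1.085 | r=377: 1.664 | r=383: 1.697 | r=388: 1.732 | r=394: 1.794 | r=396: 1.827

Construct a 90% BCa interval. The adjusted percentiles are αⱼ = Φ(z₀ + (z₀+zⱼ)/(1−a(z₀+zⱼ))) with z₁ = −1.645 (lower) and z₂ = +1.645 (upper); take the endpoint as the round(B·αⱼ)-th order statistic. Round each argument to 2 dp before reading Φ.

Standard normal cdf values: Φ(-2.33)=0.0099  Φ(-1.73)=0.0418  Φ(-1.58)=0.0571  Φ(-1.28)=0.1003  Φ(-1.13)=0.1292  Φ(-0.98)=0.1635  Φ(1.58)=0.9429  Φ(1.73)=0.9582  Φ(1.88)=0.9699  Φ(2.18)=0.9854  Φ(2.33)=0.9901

(0.916, 1.664)

Lower: z₀ + z₁ = 0.050 + (-1.645) = -1.595; 1 − a(z₀+z₁) = 1 − (-0.065)(-1.595) = 0.8963; argument = 0.050 + (-1.595)/0.8963 = -1.7295 → -1.73.
α₁ = Φ(-1.73) = 0.0418; rank = round(400 × 0.0418) = 17; θ*₍17₎ = 0.916.
Upper: z₀ + z₂ = 1.695; 1 − a(z₀+z₂) = 1.1102; argument = 1.5768 → 1.58; α₂ = 0.9429; rank = 377; θ*₍377₎ = 1.664.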